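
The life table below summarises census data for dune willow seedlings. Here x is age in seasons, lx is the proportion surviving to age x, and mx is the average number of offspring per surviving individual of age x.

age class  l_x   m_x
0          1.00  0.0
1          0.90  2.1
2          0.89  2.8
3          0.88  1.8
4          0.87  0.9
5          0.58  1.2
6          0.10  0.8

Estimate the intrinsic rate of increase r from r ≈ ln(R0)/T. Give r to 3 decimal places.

0.811

R0 = Σ lx·mx = 0 + 1.89 + 2.492 + 1.584 + 0.783 + 0.696 + 0.08 = 7.525
Σ x·lx·mx = 18.718; T = 18.718/7.525 = 2.48744…
r ≈ ln(R0)/T = ln(7.525)/2.48744… = 0.81137… → 0.811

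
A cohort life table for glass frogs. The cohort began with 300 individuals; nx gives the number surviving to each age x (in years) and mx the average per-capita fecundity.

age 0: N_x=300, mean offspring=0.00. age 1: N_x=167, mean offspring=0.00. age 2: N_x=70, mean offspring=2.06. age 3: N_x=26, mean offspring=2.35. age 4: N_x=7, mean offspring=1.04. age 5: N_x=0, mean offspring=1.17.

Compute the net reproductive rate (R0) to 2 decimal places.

lx = nx/n0 = nx/300: 1, 0.55667…, 0.23333…, 0.08667…, 0.02333…, 0
lx·mx by age: 0, 0, 0.480667…, 0.203667…, 0.024267…, 0
R0 = Σ lx·mx = 0.7086… → 0.71

0.71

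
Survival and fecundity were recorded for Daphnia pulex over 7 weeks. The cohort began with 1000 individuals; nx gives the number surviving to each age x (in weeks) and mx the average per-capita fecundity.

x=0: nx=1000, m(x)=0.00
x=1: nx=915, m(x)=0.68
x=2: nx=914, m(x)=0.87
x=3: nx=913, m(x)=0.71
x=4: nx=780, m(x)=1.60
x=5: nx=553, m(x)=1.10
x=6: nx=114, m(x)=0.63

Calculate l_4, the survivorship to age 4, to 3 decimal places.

l_4 = n_4/n_0 = 780/1000 = 0.78 → 0.780

0.780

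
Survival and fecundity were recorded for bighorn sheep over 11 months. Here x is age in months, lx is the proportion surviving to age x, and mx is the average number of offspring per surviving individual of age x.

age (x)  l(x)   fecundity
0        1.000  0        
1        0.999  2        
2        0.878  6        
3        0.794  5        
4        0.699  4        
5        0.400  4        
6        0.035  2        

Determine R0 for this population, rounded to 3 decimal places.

lx·mx by age: 0, 1.998, 5.268, 3.97, 2.796, 1.6, 0.07
R0 = Σ lx·mx = 15.702 → 15.702

15.702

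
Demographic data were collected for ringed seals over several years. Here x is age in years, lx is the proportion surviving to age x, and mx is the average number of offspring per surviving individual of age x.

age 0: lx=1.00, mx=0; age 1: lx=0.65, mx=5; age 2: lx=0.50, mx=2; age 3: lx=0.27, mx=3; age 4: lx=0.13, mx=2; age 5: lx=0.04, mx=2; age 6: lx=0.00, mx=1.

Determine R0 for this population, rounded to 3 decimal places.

5.400

lx·mx by age: 0, 3.25, 1, 0.81, 0.26, 0.08, 0
R0 = Σ lx·mx = 5.4 → 5.400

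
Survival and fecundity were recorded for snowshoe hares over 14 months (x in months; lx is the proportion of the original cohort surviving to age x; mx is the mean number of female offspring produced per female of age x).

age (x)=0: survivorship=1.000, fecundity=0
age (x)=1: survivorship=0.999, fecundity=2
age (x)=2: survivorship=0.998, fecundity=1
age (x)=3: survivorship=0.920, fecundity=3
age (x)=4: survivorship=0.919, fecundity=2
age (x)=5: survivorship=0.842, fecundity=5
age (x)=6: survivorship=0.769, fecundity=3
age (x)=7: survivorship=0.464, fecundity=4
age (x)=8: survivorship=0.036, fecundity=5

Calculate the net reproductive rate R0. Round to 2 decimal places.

lx·mx by age: 0, 1.998, 0.998, 2.76, 1.838, 4.21, 2.307, 1.856, 0.18
R0 = Σ lx·mx = 16.147 → 16.15

16.15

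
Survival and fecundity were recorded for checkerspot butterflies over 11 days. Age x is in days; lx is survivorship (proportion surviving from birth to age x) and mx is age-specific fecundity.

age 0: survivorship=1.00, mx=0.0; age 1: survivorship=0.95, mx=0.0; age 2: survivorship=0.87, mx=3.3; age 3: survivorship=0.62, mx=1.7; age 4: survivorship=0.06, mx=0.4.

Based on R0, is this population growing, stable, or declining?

R0 = Σ lx·mx = 0 + 0 + 2.871 + 1.054 + 0.024 = 3.949
R0 > 1, so the population is growing.

growing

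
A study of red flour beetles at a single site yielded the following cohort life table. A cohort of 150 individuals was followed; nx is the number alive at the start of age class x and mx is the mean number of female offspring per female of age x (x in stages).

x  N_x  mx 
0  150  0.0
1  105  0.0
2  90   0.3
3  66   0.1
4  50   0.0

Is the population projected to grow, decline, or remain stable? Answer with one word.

declining

lx = nx/n0 = nx/150: 1, 0.7, 0.6, 0.44, 0.33333…
R0 = Σ lx·mx = 0 + 0 + 0.18 + 0.044 + 0 = 0.224…
R0 < 1, so the population is declining.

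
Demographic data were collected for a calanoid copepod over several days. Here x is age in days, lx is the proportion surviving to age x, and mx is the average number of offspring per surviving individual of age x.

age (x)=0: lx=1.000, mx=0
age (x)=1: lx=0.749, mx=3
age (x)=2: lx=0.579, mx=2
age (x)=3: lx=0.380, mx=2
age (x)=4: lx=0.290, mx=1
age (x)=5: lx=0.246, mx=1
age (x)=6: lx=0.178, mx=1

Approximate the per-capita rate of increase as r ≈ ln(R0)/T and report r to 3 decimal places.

0.751

R0 = Σ lx·mx = 0 + 2.247 + 1.158 + 0.76 + 0.29 + 0.246 + 0.178 = 4.879
Σ x·lx·mx = 10.301; T = 10.301/4.879 = 2.11129…
r ≈ ln(R0)/T = ln(4.879)/2.11129… = 0.7507… → 0.751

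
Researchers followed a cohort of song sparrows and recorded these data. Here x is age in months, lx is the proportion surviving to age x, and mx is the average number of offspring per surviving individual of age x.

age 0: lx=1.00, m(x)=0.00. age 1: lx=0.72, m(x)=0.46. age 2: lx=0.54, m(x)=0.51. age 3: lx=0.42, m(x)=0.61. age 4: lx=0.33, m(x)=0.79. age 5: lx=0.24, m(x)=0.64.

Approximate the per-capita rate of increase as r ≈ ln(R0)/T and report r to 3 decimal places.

R0 = Σ lx·mx = 0 + 0.3312 + 0.2754 + 0.2562 + 0.2607 + 0.1536 = 1.2771
Σ x·lx·mx = 3.4614; T = 3.4614/1.2771 = 2.71036…
r ≈ ln(R0)/T = ln(1.2771)/2.71036… = 0.09024… → 0.090

0.090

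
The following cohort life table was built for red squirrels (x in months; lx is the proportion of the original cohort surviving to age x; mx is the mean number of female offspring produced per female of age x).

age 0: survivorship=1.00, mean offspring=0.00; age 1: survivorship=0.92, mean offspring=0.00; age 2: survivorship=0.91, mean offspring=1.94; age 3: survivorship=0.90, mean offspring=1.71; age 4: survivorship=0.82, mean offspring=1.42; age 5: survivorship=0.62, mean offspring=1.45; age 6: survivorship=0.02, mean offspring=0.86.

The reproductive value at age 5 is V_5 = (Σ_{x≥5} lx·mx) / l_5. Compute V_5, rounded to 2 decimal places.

1.48

lx·mx for x ≥ 5: 0.899, 0.0172 → sum = 0.9162
V_5 = 0.9162 / l_5 = 0.9162 / 0.62 = 1.477742… → 1.48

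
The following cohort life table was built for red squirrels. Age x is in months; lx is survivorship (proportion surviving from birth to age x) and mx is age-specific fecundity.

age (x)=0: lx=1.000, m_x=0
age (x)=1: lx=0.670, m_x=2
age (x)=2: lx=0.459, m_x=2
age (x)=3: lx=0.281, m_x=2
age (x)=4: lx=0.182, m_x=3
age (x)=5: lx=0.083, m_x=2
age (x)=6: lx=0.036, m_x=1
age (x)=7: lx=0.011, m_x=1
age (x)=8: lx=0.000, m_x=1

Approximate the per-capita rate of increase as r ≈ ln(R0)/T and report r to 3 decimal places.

0.559

R0 = Σ lx·mx = 0 + 1.34 + 0.918 + 0.562 + 0.546 + 0.166 + 0.036 + 0.011 + 0 = 3.579
Σ x·lx·mx = 8.169; T = 8.169/3.579 = 2.28248…
r ≈ ln(R0)/T = ln(3.579)/2.28248… = 0.55864… → 0.559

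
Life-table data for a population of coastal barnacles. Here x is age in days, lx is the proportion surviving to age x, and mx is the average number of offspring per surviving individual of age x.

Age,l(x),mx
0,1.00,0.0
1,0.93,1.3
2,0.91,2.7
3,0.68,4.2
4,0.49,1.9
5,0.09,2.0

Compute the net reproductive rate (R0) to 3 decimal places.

lx·mx by age: 0, 1.209, 2.457, 2.856, 0.931, 0.18
R0 = Σ lx·mx = 7.633 → 7.633

7.633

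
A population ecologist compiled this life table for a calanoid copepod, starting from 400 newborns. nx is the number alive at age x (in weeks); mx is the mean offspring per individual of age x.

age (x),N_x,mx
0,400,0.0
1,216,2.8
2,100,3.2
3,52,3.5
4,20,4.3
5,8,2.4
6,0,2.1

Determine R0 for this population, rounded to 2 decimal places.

3.03

lx = nx/n0 = nx/400: 1, 0.54, 0.25, 0.13, 0.05, 0.02, 0
lx·mx by age: 0, 1.512, 0.8, 0.455, 0.215, 0.048, 0
R0 = Σ lx·mx = 3.03 → 3.03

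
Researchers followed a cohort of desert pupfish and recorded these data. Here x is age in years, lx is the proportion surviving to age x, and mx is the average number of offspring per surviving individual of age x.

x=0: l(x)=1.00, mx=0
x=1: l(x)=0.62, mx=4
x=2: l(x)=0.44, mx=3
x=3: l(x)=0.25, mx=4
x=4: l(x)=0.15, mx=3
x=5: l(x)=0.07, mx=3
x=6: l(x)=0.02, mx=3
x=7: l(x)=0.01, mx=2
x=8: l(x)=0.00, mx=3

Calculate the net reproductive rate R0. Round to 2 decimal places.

5.54

lx·mx by age: 0, 2.48, 1.32, 1, 0.45, 0.21, 0.06, 0.02, 0
R0 = Σ lx·mx = 5.54 → 5.54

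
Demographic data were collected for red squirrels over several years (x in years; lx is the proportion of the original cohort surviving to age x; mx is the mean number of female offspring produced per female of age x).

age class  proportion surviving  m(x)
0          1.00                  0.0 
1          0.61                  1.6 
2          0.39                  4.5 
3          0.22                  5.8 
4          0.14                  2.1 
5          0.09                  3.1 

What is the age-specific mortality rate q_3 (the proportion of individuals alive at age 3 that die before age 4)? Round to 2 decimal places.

0.36

q_3 = (l_3 − l_4) / l_3 = (0.22 − 0.14) / 0.22
     = 0.08 / 0.22 = 0.363636… → 0.36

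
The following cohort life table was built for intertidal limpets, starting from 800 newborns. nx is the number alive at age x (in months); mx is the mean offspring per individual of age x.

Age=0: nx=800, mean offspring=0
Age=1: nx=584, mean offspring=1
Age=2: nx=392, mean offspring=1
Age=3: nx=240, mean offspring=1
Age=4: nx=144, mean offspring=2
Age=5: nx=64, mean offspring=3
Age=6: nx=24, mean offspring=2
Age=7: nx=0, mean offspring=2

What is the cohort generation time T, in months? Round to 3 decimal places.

2.573

lx = nx/n0 = nx/800: 1, 0.73, 0.49, 0.3, 0.18, 0.08, 0.03, 0
lx·mx: 0, 0.73, 0.49, 0.3, 0.36, 0.24, 0.06, 0 → R0 = 2.18
x·lx·mx: 0, 0.73, 0.98, 0.9, 1.44, 1.2, 0.36, 0 → Σ = 5.61
T = 5.61 / 2.18 = 2.573394… → 2.573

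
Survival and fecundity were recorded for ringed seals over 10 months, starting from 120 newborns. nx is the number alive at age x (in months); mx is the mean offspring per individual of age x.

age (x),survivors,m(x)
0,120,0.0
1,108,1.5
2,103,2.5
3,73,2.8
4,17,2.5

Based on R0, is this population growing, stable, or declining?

lx = nx/n0 = nx/120: 1, 0.9, 0.85833…, 0.60833…, 0.14167…
R0 = Σ lx·mx = 0 + 1.35 + 2.145833… + 1.703333… + 0.354167… = 5.553333…
R0 > 1, so the population is growing.

growing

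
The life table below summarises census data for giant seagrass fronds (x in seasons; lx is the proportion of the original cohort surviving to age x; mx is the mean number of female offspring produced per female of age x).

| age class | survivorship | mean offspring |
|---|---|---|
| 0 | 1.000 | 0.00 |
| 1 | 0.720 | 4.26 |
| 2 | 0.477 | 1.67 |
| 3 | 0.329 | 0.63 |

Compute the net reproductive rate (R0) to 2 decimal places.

4.07

lx·mx by age: 0, 3.0672, 0.79659, 0.20727
R0 = Σ lx·mx = 4.07106 → 4.07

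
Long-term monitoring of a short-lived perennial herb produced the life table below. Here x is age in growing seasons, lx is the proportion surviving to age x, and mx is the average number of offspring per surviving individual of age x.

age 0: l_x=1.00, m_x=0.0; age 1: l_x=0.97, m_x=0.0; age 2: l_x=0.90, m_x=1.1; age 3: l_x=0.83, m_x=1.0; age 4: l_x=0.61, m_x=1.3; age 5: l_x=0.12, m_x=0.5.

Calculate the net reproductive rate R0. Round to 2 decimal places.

2.67

lx·mx by age: 0, 0, 0.99, 0.83, 0.793, 0.06
R0 = Σ lx·mx = 2.673 → 2.67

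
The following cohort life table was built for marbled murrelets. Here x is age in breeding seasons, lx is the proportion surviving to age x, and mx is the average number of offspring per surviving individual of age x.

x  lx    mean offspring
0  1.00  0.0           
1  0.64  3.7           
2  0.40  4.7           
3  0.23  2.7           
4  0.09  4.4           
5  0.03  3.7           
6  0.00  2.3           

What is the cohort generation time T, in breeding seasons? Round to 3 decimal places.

1.884

lx·mx: 0, 2.368, 1.88, 0.621, 0.396, 0.111, 0 → R0 = 5.376
x·lx·mx: 0, 2.368, 3.76, 1.863, 1.584, 0.555, 0 → Σ = 10.13
T = 10.13 / 5.376 = 1.884301… → 1.884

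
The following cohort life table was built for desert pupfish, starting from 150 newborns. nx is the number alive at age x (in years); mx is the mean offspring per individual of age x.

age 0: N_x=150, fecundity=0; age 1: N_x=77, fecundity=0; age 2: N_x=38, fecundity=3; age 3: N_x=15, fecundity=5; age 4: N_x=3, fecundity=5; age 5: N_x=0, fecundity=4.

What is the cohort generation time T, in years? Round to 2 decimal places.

lx = nx/n0 = nx/150: 1, 0.51333…, 0.25333…, 0.1, 0.02, 0
lx·mx: 0, 0, 0.76…, 0.5, 0.1, 0 → R0 = 1.36…
x·lx·mx: 0, 0, 1.52…, 1.5, 0.4, 0 → Σ = 3.42…
T = 3.42… / 1.36… = 2.514706… → 2.51

2.51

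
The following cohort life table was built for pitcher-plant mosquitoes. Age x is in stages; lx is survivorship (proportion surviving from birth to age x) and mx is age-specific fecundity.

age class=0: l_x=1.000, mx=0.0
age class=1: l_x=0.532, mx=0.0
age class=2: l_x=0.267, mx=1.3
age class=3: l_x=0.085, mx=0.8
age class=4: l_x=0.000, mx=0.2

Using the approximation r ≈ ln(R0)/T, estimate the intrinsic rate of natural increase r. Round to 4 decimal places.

R0 = Σ lx·mx = 0 + 0 + 0.3471 + 0.068 + 0 = 0.4151
Σ x·lx·mx = 0.8982; T = 0.8982/0.4151 = 2.16382…
r ≈ ln(R0)/T = ln(0.4151)/2.16382… = -0.406336… → -0.4063

-0.4063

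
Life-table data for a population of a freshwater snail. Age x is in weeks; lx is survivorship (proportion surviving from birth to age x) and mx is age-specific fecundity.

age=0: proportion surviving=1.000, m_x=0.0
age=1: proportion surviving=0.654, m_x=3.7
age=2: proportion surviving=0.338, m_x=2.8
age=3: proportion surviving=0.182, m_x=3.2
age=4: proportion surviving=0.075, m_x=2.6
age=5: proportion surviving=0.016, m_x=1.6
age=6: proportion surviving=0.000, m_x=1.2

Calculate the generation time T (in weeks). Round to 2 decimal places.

1.67

lx·mx: 0, 2.4198, 0.9464, 0.5824, 0.195, 0.0256, 0 → R0 = 4.1692
x·lx·mx: 0, 2.4198, 1.8928, 1.7472, 0.78, 0.128, 0 → Σ = 6.9678
T = 6.9678 / 4.1692 = 1.671256… → 1.67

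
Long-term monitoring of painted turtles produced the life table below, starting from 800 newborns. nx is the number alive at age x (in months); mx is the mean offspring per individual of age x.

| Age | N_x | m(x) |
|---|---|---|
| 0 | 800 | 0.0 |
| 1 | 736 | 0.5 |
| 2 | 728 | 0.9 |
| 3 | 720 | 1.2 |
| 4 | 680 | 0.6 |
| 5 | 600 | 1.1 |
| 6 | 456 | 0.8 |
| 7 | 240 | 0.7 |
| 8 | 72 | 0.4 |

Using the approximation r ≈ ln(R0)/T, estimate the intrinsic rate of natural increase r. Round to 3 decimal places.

0.407

lx = nx/n0 = nx/800: 1, 0.92, 0.91, 0.9, 0.85, 0.75, 0.57, 0.3, 0.09
R0 = Σ lx·mx = 0 + 0.46 + 0.819 + 1.08 + 0.51 + 0.825 + 0.456 + 0.21 + 0.036 = 4.396
Σ x·lx·mx = 15.997; T = 15.997/4.396 = 3.63899…
r ≈ ln(R0)/T = ln(4.396)/3.63899… = 0.4069… → 0.407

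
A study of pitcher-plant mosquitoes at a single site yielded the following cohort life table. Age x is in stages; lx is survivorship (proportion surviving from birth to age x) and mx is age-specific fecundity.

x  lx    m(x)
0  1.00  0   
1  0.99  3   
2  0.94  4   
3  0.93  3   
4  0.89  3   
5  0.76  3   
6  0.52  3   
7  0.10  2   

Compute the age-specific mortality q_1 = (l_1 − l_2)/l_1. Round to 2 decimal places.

0.05

q_1 = (l_1 − l_2) / l_1 = (0.99 − 0.94) / 0.99
     = 0.05 / 0.99 = 0.050505… → 0.05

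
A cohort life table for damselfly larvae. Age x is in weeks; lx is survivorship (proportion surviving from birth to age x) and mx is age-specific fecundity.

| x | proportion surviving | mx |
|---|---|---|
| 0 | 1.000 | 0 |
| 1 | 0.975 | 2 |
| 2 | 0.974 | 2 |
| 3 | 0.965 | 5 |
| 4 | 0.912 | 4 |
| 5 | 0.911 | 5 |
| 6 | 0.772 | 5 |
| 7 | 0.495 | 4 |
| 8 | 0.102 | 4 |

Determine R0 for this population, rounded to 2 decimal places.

23.17

lx·mx by age: 0, 1.95, 1.948, 4.825, 3.648, 4.555, 3.86, 1.98, 0.408
R0 = Σ lx·mx = 23.174 → 23.17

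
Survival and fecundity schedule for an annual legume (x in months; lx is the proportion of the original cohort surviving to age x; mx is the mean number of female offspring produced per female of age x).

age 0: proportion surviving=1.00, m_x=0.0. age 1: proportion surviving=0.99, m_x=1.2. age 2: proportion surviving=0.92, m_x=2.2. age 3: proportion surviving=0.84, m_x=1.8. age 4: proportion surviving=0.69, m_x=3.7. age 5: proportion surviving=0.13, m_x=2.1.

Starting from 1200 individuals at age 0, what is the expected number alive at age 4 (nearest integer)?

828

Expected survivors = N0 · l_4 = 1200 × 0.69 = 828 → 828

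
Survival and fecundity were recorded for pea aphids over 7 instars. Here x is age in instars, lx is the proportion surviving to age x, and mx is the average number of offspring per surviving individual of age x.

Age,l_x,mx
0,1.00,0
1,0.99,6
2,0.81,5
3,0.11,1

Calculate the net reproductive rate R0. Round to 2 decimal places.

lx·mx by age: 0, 5.94, 4.05, 0.11
R0 = Σ lx·mx = 10.1 → 10.10

10.10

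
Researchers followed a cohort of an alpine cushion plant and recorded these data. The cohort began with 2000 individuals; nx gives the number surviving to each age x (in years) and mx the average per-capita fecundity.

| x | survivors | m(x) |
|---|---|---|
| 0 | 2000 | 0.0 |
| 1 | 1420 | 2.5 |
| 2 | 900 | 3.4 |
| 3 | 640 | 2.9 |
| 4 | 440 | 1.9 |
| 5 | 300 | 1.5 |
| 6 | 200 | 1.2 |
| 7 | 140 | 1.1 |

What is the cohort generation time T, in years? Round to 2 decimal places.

lx = nx/n0 = nx/2000: 1, 0.71, 0.45, 0.32, 0.22, 0.15, 0.1, 0.07
lx·mx: 0, 1.775, 1.53, 0.928, 0.418, 0.225, 0.12, 0.077 → R0 = 5.073
x·lx·mx: 0, 1.775, 3.06, 2.784, 1.672, 1.125, 0.72, 0.539 → Σ = 11.675
T = 11.675 / 5.073 = 2.3014… → 2.30

2.30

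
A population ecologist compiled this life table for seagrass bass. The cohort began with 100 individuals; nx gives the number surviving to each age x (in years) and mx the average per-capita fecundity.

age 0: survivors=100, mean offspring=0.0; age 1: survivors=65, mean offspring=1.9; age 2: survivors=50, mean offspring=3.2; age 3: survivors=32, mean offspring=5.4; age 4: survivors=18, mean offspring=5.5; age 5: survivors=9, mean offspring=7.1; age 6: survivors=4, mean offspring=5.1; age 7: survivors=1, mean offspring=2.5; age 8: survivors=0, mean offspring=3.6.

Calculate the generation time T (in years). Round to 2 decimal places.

2.83

lx = nx/n0 = nx/100: 1, 0.65, 0.5, 0.32, 0.18, 0.09, 0.04, 0.01, 0
lx·mx: 0, 1.235, 1.6, 1.728, 0.99, 0.639, 0.204, 0.025, 0 → R0 = 6.421
x·lx·mx: 0, 1.235, 3.2, 5.184, 3.96, 3.195, 1.224, 0.175, 0 → Σ = 18.173
T = 18.173 / 6.421 = 2.830245… → 2.83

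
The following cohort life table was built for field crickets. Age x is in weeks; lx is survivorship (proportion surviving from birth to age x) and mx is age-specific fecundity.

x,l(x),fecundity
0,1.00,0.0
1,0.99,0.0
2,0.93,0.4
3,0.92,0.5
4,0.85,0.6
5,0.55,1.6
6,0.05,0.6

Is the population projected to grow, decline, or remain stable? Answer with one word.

R0 = Σ lx·mx = 0 + 0 + 0.372 + 0.46 + 0.51 + 0.88 + 0.03 = 2.252
R0 > 1, so the population is growing.

growing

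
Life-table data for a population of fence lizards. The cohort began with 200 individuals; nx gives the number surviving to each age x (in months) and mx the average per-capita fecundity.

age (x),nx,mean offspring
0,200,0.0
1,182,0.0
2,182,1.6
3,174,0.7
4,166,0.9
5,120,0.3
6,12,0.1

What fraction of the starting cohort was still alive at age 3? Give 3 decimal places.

l_3 = n_3/n_0 = 174/200 = 0.87 → 0.870

0.870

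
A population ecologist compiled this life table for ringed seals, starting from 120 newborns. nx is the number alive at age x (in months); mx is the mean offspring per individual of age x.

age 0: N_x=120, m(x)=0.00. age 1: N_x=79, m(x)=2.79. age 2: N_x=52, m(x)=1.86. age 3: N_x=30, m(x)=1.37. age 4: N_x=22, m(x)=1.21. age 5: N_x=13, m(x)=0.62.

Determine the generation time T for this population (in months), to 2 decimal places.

lx = nx/n0 = nx/120: 1, 0.65833…, 0.43333…, 0.25, 0.18333…, 0.10833…
lx·mx: 0, 1.83675…, 0.806…, 0.3425, 0.221833…, 0.067167… → R0 = 3.27425…
x·lx·mx: 0, 1.83675…, 1.612…, 1.0275, 0.887333…, 0.335833… → Σ = 5.699417…
T = 5.699417… / 3.27425… = 1.740679… → 1.74

1.74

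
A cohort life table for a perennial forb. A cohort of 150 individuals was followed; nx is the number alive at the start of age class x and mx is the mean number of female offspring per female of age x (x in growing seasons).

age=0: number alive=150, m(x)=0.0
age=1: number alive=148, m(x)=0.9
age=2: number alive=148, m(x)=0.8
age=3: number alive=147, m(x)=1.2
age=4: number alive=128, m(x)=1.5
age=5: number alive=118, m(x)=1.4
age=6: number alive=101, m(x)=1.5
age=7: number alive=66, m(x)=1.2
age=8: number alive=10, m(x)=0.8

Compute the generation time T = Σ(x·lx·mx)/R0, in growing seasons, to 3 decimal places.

3.927

lx = nx/n0 = nx/150: 1, 0.98667…, 0.98667…, 0.98, 0.85333…, 0.78667…, 0.67333…, 0.44, 0.06667…
lx·mx: 0, 0.888…, 0.789333…, 1.176, 1.28…, 1.101333…, 1.01…, 0.528, 0.053333… → R0 = 6.826…
x·lx·mx: 0, 0.888…, 1.578667…, 3.528, 5.12…, 5.506667…, 6.06…, 3.696, 0.426667… → Σ = 26.804…
T = 26.804… / 6.826… = 3.926751… → 3.927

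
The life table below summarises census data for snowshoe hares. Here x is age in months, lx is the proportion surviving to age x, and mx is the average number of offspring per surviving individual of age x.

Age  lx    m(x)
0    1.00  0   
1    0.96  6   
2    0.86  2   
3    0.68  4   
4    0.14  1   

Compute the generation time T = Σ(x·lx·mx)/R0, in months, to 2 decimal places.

lx·mx: 0, 5.76, 1.72, 2.72, 0.14 → R0 = 10.34
x·lx·mx: 0, 5.76, 3.44, 8.16, 0.56 → Σ = 17.92
T = 17.92 / 10.34 = 1.733075… → 1.73

1.73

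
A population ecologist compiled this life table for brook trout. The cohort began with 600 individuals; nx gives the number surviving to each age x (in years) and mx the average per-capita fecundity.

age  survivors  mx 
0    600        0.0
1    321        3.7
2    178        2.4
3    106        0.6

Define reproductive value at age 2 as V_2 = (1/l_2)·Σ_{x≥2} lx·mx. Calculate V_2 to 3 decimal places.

2.757

lx = nx/n0 = nx/600: 1, 0.535, 0.29667…, 0.17667…
lx·mx for x ≥ 2: 0.712…, 0.106… → sum = 0.818…
V_2 = 0.818… / l_2 = 0.818… / 0.296667… = 2.757303… → 2.757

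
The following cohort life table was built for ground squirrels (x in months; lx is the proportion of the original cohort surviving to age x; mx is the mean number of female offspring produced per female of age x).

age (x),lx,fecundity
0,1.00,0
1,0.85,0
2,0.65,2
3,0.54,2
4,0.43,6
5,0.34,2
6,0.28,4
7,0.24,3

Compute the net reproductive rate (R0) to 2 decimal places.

lx·mx by age: 0, 0, 1.3, 1.08, 2.58, 0.68, 1.12, 0.72
R0 = Σ lx·mx = 7.48 → 7.48

7.48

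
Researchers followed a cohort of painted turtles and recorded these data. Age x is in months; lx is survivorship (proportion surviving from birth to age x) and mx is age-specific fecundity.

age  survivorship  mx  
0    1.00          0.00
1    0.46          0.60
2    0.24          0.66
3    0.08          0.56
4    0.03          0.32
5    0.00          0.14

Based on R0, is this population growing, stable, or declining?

declining

R0 = Σ lx·mx = 0 + 0.276 + 0.1584 + 0.0448 + 0.0096 + 0 = 0.4888
R0 < 1, so the population is declining.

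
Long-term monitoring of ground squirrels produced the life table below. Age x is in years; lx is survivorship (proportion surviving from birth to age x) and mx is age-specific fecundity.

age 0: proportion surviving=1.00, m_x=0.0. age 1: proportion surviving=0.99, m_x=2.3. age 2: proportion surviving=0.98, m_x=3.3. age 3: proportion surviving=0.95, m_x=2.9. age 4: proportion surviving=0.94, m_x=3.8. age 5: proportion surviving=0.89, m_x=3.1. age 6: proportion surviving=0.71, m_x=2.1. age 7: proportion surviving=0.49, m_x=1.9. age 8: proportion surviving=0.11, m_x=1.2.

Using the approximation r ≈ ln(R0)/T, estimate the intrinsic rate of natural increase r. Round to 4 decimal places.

0.7911

R0 = Σ lx·mx = 0 + 2.277 + 3.234 + 2.755 + 3.572 + 2.759 + 1.491 + 0.931 + 0.132 = 17.151
Σ x·lx·mx = 61.612; T = 61.612/17.151 = 3.59233…
r ≈ ln(R0)/T = ln(17.151)/3.59233… = 0.791146… → 0.7911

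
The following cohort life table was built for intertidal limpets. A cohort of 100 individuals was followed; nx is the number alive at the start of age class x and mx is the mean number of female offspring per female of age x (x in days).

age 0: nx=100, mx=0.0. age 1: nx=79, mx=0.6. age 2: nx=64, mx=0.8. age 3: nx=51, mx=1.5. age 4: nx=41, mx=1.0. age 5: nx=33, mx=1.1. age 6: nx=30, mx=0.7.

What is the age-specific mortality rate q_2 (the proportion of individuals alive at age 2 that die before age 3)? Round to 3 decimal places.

lx = nx/n0 = nx/100: 1, 0.79, 0.64, 0.51, 0.41, 0.33, 0.3
q_2 = (l_2 − l_3) / l_2 = (0.64 − 0.51) / 0.64
     = 0.13 / 0.64 = 0.203125 → 0.203

0.203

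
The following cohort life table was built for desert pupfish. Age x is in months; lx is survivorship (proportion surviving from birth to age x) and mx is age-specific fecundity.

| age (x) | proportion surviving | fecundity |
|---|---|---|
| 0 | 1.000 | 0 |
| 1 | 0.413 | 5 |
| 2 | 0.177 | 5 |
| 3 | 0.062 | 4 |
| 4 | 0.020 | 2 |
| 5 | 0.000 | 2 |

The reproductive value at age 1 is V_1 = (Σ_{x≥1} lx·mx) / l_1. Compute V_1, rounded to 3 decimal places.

lx·mx for x ≥ 1: 2.065, 0.885, 0.248, 0.04, 0 → sum = 3.238
V_1 = 3.238 / l_1 = 3.238 / 0.413 = 7.840194… → 7.840

7.840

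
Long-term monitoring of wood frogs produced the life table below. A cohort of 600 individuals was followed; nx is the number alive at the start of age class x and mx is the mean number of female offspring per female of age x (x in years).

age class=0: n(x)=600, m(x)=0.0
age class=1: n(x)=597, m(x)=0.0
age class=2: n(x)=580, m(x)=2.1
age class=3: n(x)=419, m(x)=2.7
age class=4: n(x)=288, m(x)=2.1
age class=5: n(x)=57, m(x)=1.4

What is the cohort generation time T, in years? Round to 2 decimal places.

lx = nx/n0 = nx/600: 1, 0.995, 0.96667…, 0.69833…, 0.48, 0.095
lx·mx: 0, 0, 2.03…, 1.8855…, 1.008, 0.133 → R0 = 5.0565…
x·lx·mx: 0, 0, 4.06…, 5.6565…, 4.032, 0.665 → Σ = 14.4135…
T = 14.4135… / 5.0565… = 2.850489… → 2.85

2.85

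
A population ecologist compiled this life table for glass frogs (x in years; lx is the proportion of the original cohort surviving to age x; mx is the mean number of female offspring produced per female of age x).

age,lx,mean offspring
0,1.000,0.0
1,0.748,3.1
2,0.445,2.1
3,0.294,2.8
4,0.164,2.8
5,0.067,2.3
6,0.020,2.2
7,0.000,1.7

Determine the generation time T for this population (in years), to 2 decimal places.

2.01

lx·mx: 0, 2.3188, 0.9345, 0.8232, 0.4592, 0.1541, 0.044, 0 → R0 = 4.7338
x·lx·mx: 0, 2.3188, 1.869, 2.4696, 1.8368, 0.7705, 0.264, 0 → Σ = 9.5287
T = 9.5287 / 4.7338 = 2.012907… → 2.01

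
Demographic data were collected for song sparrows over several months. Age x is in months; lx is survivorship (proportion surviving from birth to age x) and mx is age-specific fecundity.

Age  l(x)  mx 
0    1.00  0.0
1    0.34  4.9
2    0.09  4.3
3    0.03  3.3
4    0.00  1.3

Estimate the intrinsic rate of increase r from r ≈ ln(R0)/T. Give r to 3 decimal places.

0.603

R0 = Σ lx·mx = 0 + 1.666 + 0.387 + 0.099 + 0 = 2.152
Σ x·lx·mx = 2.737; T = 2.737/2.152 = 1.27184…
r ≈ ln(R0)/T = ln(2.152)/1.27184… = 0.60259… → 0.603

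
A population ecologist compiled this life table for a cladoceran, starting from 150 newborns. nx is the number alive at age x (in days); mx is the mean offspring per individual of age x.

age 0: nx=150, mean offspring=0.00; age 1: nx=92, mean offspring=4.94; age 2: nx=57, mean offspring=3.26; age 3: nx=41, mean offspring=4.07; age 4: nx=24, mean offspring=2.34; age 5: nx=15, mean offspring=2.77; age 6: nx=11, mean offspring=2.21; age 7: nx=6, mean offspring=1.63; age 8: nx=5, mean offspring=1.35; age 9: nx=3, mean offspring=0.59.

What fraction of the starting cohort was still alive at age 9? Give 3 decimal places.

l_9 = n_9/n_0 = 3/150 = 0.02 → 0.020

0.020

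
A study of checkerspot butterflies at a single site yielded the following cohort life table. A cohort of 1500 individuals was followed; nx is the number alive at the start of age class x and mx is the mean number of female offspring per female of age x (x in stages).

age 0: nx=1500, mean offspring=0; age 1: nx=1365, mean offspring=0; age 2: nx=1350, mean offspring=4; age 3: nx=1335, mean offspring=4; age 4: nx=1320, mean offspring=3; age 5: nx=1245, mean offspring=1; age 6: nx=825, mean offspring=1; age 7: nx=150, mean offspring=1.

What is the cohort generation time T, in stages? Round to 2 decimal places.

lx = nx/n0 = nx/1500: 1, 0.91, 0.9, 0.89, 0.88, 0.83, 0.55, 0.1
lx·mx: 0, 0, 3.6, 3.56, 2.64, 0.83, 0.55, 0.1 → R0 = 11.28
x·lx·mx: 0, 0, 7.2, 10.68, 10.56, 4.15, 3.3, 0.7 → Σ = 36.59
T = 36.59 / 11.28 = 3.243794… → 3.24

3.24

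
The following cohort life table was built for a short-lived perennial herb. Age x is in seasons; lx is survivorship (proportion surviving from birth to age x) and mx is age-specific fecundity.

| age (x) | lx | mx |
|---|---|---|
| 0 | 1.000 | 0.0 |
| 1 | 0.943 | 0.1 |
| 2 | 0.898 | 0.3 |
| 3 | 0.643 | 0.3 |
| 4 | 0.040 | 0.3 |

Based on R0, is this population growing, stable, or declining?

R0 = Σ lx·mx = 0 + 0.0943 + 0.2694 + 0.1929 + 0.012 = 0.5686
R0 < 1, so the population is declining.

declining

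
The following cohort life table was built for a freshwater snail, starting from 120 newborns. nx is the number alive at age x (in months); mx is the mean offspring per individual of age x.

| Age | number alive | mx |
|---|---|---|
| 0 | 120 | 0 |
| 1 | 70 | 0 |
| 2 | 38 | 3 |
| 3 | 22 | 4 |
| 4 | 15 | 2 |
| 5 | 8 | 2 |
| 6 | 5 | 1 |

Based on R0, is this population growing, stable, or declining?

growing

lx = nx/n0 = nx/120: 1, 0.58333…, 0.31667…, 0.18333…, 0.125, 0.06667…, 0.04167…
R0 = Σ lx·mx = 0 + 0 + 0.95… + 0.733333… + 0.25 + 0.133333… + 0.041667… = 2.108333…
R0 > 1, so the population is growing.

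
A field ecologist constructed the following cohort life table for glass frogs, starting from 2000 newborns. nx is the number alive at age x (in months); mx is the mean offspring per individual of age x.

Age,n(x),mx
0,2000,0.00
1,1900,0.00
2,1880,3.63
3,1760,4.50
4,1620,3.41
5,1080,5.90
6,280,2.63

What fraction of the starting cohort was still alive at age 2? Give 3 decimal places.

l_2 = n_2/n_0 = 1880/2000 = 0.94 → 0.940

0.940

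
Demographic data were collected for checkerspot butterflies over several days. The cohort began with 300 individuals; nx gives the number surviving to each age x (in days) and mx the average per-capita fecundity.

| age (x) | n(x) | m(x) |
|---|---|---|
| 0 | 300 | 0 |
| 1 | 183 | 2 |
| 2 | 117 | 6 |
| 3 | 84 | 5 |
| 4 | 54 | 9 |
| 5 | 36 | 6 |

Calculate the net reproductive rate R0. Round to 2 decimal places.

7.30

lx = nx/n0 = nx/300: 1, 0.61, 0.39, 0.28, 0.18, 0.12
lx·mx by age: 0, 1.22, 2.34, 1.4, 1.62, 0.72
R0 = Σ lx·mx = 7.3 → 7.30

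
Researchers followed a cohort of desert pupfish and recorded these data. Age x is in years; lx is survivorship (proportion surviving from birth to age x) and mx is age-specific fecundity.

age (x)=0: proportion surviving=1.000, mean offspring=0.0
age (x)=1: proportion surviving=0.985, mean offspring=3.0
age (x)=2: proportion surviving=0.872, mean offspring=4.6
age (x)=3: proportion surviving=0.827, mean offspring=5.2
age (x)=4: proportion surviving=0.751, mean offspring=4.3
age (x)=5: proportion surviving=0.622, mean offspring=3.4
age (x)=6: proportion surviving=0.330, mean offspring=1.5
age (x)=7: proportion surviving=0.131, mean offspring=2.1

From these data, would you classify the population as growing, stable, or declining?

R0 = Σ lx·mx = 0 + 2.955 + 4.0112 + 4.3004 + 3.2293 + 2.1148 + 0.495 + 0.2751 = 17.3808
R0 > 1, so the population is growing.

growing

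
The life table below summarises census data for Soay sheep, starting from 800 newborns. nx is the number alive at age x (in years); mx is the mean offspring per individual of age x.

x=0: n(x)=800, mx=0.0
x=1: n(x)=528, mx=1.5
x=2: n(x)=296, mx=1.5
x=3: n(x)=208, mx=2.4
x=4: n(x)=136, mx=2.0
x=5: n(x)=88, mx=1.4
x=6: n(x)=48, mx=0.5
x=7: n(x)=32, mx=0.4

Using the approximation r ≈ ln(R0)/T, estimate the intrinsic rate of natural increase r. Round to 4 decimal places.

0.4222

lx = nx/n0 = nx/800: 1, 0.66, 0.37, 0.26, 0.17, 0.11, 0.06, 0.04
R0 = Σ lx·mx = 0 + 0.99 + 0.555 + 0.624 + 0.34 + 0.154 + 0.03 + 0.016 = 2.709
Σ x·lx·mx = 6.394; T = 6.394/2.709 = 2.36028…
r ≈ ln(R0)/T = ln(2.709)/2.36028… = 0.422229… → 0.4222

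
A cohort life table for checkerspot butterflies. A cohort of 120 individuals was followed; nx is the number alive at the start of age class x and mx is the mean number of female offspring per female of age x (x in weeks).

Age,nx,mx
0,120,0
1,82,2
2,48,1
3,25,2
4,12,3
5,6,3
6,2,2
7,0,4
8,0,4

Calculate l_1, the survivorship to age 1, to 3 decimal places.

l_1 = n_1/n_0 = 82/120 = 0.683333… → 0.683

0.683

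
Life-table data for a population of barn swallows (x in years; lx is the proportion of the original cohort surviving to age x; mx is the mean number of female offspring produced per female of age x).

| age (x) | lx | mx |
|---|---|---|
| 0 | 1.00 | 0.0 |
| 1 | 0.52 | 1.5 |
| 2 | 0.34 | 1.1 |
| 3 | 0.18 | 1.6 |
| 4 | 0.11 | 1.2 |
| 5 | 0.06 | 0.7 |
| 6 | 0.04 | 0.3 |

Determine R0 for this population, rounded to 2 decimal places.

1.63

lx·mx by age: 0, 0.78, 0.374, 0.288, 0.132, 0.042, 0.012
R0 = Σ lx·mx = 1.628 → 1.63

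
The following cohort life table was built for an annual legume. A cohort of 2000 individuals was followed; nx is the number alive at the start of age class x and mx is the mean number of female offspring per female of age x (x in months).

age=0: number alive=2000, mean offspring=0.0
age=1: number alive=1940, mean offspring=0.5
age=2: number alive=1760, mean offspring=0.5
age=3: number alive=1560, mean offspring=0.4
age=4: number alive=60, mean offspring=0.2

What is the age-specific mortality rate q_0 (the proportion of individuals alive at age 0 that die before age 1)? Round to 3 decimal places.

lx = nx/n0 = nx/2000: 1, 0.97, 0.88, 0.78, 0.03
q_0 = (l_0 − l_1) / l_0 = (1 − 0.97) / 1
     = 0.03 / 1 = 0.03 → 0.030

0.030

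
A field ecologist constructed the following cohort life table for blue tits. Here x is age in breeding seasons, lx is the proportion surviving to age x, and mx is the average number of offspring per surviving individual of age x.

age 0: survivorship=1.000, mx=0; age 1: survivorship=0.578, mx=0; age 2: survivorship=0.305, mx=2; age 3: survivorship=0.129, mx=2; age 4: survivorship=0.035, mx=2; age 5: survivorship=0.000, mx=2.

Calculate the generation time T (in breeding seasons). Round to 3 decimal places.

lx·mx: 0, 0, 0.61, 0.258, 0.07, 0 → R0 = 0.938
x·lx·mx: 0, 0, 1.22, 0.774, 0.28, 0 → Σ = 2.274
T = 2.274 / 0.938 = 2.424307… → 2.424

2.424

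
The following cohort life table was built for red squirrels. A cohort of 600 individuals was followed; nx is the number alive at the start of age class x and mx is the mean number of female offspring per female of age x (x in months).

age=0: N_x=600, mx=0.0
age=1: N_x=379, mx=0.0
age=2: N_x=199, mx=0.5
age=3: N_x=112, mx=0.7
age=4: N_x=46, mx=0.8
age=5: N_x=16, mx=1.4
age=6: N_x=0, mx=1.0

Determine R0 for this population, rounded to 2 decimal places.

0.40

lx = nx/n0 = nx/600: 1, 0.63167…, 0.33167…, 0.18667…, 0.07667…, 0.02667…, 0
lx·mx by age: 0, 0, 0.165833…, 0.130667…, 0.061333…, 0.037333…, 0
R0 = Σ lx·mx = 0.395167… → 0.40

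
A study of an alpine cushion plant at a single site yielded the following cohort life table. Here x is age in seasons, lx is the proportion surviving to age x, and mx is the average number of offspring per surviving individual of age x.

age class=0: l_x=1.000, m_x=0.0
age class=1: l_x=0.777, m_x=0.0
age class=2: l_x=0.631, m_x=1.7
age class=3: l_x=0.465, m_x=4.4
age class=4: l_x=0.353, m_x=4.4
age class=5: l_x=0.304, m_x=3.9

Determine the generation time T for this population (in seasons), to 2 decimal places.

lx·mx: 0, 0, 1.0727, 2.046, 1.5532, 1.1856 → R0 = 5.8575
x·lx·mx: 0, 0, 2.1454, 6.138, 6.2128, 5.928 → Σ = 20.4242
T = 20.4242 / 5.8575 = 3.486846… → 3.49

3.49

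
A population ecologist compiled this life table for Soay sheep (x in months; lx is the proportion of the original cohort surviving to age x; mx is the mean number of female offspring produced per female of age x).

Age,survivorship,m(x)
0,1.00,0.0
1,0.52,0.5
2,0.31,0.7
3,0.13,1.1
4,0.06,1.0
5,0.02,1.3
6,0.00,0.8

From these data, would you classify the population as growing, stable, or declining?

declining

R0 = Σ lx·mx = 0 + 0.26 + 0.217 + 0.143 + 0.06 + 0.026 + 0 = 0.706
R0 < 1, so the population is declining.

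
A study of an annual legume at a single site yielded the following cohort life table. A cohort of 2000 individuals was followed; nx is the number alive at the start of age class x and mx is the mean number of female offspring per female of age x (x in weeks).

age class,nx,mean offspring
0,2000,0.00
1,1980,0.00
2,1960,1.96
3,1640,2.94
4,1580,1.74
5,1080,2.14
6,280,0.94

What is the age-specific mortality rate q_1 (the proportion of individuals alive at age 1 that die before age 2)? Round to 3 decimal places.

0.010

lx = nx/n0 = nx/2000: 1, 0.99, 0.98, 0.82, 0.79, 0.54, 0.14
q_1 = (l_1 − l_2) / l_1 = (0.99 − 0.98) / 0.99
     = 0.01 / 0.99 = 0.010101… → 0.010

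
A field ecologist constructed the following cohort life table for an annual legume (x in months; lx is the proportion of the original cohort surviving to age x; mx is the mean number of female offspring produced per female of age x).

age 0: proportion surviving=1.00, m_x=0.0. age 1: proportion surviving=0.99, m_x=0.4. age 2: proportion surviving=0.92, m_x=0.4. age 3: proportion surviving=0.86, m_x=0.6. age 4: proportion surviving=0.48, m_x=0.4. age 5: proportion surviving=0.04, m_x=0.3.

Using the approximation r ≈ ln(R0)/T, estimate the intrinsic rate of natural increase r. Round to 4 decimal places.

R0 = Σ lx·mx = 0 + 0.396 + 0.368 + 0.516 + 0.192 + 0.012 = 1.484
Σ x·lx·mx = 3.508; T = 3.508/1.484 = 2.36388…
r ≈ ln(R0)/T = ln(1.484)/2.36388… = 0.166989… → 0.1670

0.1670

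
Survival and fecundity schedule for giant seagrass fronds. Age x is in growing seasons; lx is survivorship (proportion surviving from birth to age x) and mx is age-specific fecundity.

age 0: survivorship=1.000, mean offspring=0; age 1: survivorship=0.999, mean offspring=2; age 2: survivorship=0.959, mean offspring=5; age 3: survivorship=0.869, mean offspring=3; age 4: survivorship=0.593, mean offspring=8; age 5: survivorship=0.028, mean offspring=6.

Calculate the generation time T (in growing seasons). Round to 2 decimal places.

lx·mx: 0, 1.998, 4.795, 2.607, 4.744, 0.168 → R0 = 14.312
x·lx·mx: 0, 1.998, 9.59, 7.821, 18.976, 0.84 → Σ = 39.225
T = 39.225 / 14.312 = 2.740707… → 2.74

2.74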